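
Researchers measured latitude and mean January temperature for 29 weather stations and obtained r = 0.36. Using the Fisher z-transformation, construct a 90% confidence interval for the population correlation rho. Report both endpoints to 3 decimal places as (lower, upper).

(0.054, 0.604)

z_r = atanh(0.36) = 0.376886;  SE = 1/√(n−3) = 1/√26 = 0.196116
z-limits: 0.376886 ± 1.645·0.196116 = 0.376886 ± 0.322611 = [0.054275, 0.699497]
ρ-limits: (tanh 0.054275, tanh 0.699497) = (0.054, 0.604)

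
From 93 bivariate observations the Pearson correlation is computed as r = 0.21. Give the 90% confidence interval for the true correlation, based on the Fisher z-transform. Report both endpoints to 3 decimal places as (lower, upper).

(0.040, 0.368)

Fisher z: z_r = atanh(r) = ½·ln((1+0.21)/(1−0.21)) = 0.213171
SE(z) = 1/√(n−3) = 1/√90 = 0.105409
90% ⇒ z* = 1.645; margin = 1.645·0.105409 = 0.173398
CI on z-scale: (0.039773, 0.386569)
Back-transform: tanh(0.039773) = 0.039752, tanh(0.386569) = 0.368399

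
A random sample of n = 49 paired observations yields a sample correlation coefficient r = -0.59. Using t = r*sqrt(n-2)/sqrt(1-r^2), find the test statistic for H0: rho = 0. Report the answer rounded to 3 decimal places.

-5.010

1 − r² = 1 − 0.3481 = 0.6519;  √(1−r²) = 0.807403
√(n−2) = √47 = 6.855655
t = r·√(n−2)/√(1−r²) = -0.59 · 6.855655 / 0.807403 = -5.010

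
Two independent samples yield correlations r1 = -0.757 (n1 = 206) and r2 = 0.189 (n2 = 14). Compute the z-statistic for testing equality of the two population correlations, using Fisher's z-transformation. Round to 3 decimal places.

-3.813

Fisher z-transforms: z1 = atanh(-0.757) = -0.989151, z2 = atanh(0.189) = 0.191300; difference d = -1.180451
Var(d) = 1/203 + 1/11 = 0.0049261 + 0.0909091 = 0.0958352
z = d/√Var(d) = -1.180451 / √0.0958352 = -1.180451 / 0.309573 = -3.813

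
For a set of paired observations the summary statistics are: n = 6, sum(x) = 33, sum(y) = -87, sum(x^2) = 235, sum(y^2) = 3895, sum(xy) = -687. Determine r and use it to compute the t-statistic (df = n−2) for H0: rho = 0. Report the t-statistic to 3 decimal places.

Numerator: nΣxy − (Σx)(Σy) = 6·(-687) − (33)(-87) = -1251
Denominator: √[(nΣx²−(Σx)²)(nΣy²−(Σy)²)]
  nΣx²−(Σx)² = 6·235 − 1089 = 321;  nΣy²−(Σy)² = 6·3895 − 7569 = 15801
  √(321·15801) = √5072121 = 2252.1370
r = -1251 / 2252.1370 = -0.5555
t = r·√(n−2)/√(1−r²) = -0.5555·√4 / √(1−0.308580) = -1.111000 / 0.831517 = -1.336

-1.336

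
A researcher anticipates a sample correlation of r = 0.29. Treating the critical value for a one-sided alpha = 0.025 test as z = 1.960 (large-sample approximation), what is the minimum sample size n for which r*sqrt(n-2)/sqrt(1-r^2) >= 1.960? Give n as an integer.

r√(n−2)/√(1−r²) ≥ 1.960  ⇔  n−2 ≥ (1.960)²·(1−r²)/r²
(1−r²)/r² = (1−0.0841)/0.0841 = 10.8906
n ≥ 2 + 3.8416·10.8906 = 2 + 41.8373 = 43.8373
⌈43.8373⌉ = 44

44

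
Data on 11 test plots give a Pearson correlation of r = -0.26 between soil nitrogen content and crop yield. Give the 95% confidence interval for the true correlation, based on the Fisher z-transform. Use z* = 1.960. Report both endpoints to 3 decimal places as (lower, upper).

(-0.744, 0.403)

Fisher z: z_r = atanh(r) = ½·ln((1+(-0.26))/(1−(-0.26))) = -0.266108
SE(z) = 1/√(n−3) = 1/√8 = 0.353553
95% ⇒ z* = 1.960; margin = 1.960·0.353553 = 0.692964
CI on z-scale: (-0.959072, 0.426856)
Back-transform: tanh(-0.959072) = -0.743863, tanh(0.426856) = 0.402690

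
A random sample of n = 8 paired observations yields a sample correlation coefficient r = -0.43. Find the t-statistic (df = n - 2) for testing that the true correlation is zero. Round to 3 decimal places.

-1.167

1 − r² = 1 − 0.1849 = 0.8151;  √(1−r²) = 0.902829
√(n−2) = √6 = 2.449490
t = r·√(n−2)/√(1−r²) = -0.43 · 2.449490 / 0.902829 = -1.167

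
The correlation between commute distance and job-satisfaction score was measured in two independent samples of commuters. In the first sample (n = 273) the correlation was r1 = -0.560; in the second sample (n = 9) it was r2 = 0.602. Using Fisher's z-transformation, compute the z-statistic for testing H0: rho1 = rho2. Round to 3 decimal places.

z1 = atanh(-0.560) = -0.632833,  z2 = atanh(0.602) = 0.696278
SE = √(1/(n1−3) + 1/(n2−3)) = √(1/270 + 1/6) = √(0.0037037 + 0.1666667) = √0.1703704 = 0.412759
z = (z1 − z2)/SE = (-0.632833 − 0.696278) / 0.412759 = -1.329111 / 0.412759 = -3.220

-3.220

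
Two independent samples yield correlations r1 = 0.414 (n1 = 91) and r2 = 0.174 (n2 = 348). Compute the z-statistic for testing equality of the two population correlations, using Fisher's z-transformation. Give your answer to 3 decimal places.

2.216

z1 = atanh(0.414) = 0.440429,  z2 = atanh(0.174) = 0.175789
SE = √(1/(n1−3) + 1/(n2−3)) = √(1/88 + 1/345) = √(0.0113636 + 0.0028986) = √0.0142622 = 0.119424
z = (z1 − z2)/SE = (0.440429 − 0.175789) / 0.119424 = 0.264640 / 0.119424 = 2.216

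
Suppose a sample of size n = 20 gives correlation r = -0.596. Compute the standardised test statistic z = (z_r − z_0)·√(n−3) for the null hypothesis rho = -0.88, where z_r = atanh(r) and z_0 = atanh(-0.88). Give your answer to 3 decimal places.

Fisher z: atanh(-0.596) = -0.686920, atanh(-0.88) = -1.375768
z = (z_r − z_0)·√(n−3) = (-0.686920 − (-1.375768))·√17 = 0.688848 · 4.123106 = 2.840

2.840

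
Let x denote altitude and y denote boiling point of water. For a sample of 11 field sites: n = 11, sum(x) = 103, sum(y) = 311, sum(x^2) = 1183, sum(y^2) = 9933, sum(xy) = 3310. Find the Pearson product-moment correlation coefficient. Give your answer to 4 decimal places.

0.7971

S_xy = nΣxy − ΣxΣy = 11·3310 − 103·311 = 36410 − 32033 = 4377
S_xx = nΣx² − (Σx)² = 11·1183 − 103² = 13013 − 10609 = 2404
S_yy = nΣy² − (Σy)² = 11·9933 − 311² = 109263 − 96721 = 12542
r = S_xy / √(S_xx·S_yy) = 4377 / √(2404·12542) = 4377 / √30150968 = 4377 / 5490.9897 = 0.7971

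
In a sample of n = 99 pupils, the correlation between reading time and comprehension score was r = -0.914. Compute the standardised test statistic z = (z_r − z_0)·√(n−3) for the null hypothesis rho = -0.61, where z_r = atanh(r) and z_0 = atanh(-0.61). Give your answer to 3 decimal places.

Fisher z: atanh(-0.914) = -1.551302, atanh(-0.61) = -0.708921
z = (z_r − z_0)·√(n−3) = (-1.551302 − (-0.708921))·√96 = -0.842381 · 9.797959 = -8.254

-8.254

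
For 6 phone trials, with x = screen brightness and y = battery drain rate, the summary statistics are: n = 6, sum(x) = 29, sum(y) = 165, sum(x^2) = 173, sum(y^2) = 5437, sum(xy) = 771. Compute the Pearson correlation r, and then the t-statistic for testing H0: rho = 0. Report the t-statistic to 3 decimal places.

-0.312

Numerator: nΣxy − (Σx)(Σy) = 6·771 − (29)(165) = -159
Denominator: √[(nΣx²−(Σx)²)(nΣy²−(Σy)²)]
  nΣx²−(Σx)² = 6·173 − 841 = 197;  nΣy²−(Σy)² = 6·5437 − 27225 = 5397
  √(197·5397) = √1063209 = 1031.1203
r = -159 / 1031.1203 = -0.1542
t = r·√(n−2)/√(1−r²) = -0.1542·√4 / √(1−0.023778) = -0.308400 / 0.988039 = -0.312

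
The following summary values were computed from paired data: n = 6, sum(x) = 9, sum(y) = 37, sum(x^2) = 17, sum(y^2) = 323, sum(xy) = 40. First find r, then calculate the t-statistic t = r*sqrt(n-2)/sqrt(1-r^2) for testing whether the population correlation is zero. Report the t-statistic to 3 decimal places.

S_xy = nΣxy − ΣxΣy = 6·40 − 9·37 = 240 − 333 = -93
S_xx = nΣx² − (Σx)² = 6·17 − 9² = 102 − 81 = 21
S_yy = nΣy² − (Σy)² = 6·323 − 37² = 1938 − 1369 = 569
r = S_xy / √(S_xx·S_yy) = -93 / √(21·569) = -93 / √11949 = -93 / 109.3115 = -0.8508
t = r·√(n−2)/√(1−r²) = -0.8508·√4 / √(1−0.723861) = -1.701600 / 0.525489 = -3.238

-3.238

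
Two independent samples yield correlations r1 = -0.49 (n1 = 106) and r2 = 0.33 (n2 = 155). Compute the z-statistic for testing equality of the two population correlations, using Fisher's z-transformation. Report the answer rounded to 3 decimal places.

z1 = atanh(-0.49) = -0.536060,  z2 = atanh(0.33) = 0.342828
SE = √(1/(n1−3) + 1/(n2−3)) = √(1/103 + 1/152) = √(0.0097087 + 0.0065789) = √0.0162876 = 0.127623
z = (z1 − z2)/SE = (-0.536060 − 0.342828) / 0.127623 = -0.878888 / 0.127623 = -6.887

-6.887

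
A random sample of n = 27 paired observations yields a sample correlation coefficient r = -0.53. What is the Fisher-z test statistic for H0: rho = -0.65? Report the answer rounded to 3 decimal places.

0.907

z_r = atanh(-0.53) = -0.590145,  z_0 = atanh(-0.65) = -0.775299
SE = 1/√(n−3) = 1/√24 = 0.204124
z = (z_r − z_0)/SE = (-0.590145 − (-0.775299)) / 0.204124 = 0.185154 / 0.204124 = 0.907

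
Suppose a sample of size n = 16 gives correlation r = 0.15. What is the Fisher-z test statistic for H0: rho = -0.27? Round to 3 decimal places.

z_r = atanh(0.15) = 0.151140,  z_0 = atanh(-0.27) = -0.276864
SE = 1/√(n−3) = 1/√13 = 0.277350
z = (z_r − z_0)/SE = (0.151140 − (-0.276864)) / 0.277350 = 0.428004 / 0.277350 = 1.543

1.543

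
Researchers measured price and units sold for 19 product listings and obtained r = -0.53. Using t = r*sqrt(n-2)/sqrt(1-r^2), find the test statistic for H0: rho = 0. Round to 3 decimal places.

t = r·√(n−2) / √(1−r²) with r = -0.53, n = 19
  = -0.53·√17 / √(1 − 0.2809)
  = -0.53·4.123106 / 0.847998
  = -2.185246 / 0.847998 = -2.577

-2.577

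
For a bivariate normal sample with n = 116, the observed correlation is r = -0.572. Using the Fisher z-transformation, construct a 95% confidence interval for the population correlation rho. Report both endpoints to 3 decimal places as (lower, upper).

z_r = atanh(-0.572) = -0.650490;  SE = 1/√(n−3) = 1/√113 = 0.094072
z-limits: -0.650490 ± 1.960·0.094072 = -0.650490 ± 0.184381 = [-0.834871, -0.466109]
ρ-limits: (tanh -0.834871, tanh -0.466109) = (-0.683, -0.435)

(-0.683, -0.435)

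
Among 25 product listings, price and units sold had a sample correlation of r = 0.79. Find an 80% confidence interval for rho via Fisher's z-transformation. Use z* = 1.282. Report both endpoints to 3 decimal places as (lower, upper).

(0.663, 0.873)

z_r = atanh(0.79) = 1.071432;  SE = 1/√(n−3) = 1/√22 = 0.213201
z-limits: 1.071432 ± 1.282·0.213201 = 1.071432 ± 0.273324 = [0.798108, 1.344756]
ρ-limits: (tanh 0.798108, tanh 1.344756) = (0.663, 0.873)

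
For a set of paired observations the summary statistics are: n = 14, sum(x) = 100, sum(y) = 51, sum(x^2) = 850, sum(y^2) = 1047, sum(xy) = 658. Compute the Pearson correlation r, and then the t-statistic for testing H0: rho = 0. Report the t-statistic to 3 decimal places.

S_xy = nΣxy − ΣxΣy = 14·658 − 100·51 = 9212 − 5100 = 4112
S_xx = nΣx² − (Σx)² = 14·850 − 100² = 11900 − 10000 = 1900
S_yy = nΣy² − (Σy)² = 14·1047 − 51² = 14658 − 2601 = 12057
r = S_xy / √(S_xx·S_yy) = 4112 / √(1900·12057) = 4112 / √22908300 = 4112 / 4786.2616 = 0.8591
t = r·√(n−2)/√(1−r²) = 0.8591·√12 / √(1−0.738053) = 2.976010 / 0.511808 = 5.815

5.815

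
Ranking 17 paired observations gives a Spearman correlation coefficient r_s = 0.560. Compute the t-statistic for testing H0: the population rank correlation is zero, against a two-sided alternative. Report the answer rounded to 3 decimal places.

1 − r_s² = 1 − 0.313600 = 0.686400;  √(1−r_s²) = 0.828493
√(n−2) = √15 = 3.872983
t = r_s·√(n−2)/√(1−r_s²) = 0.560 · 3.872983 / 0.828493 = 2.618

2.618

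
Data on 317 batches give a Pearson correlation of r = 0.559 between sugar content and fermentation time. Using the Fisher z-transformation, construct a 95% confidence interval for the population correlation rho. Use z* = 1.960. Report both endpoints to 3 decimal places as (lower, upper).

(0.478, 0.630)

z_r = atanh(0.559) = 0.631377;  SE = 1/√(n−3) = 1/√314 = 0.056433
z-limits: 0.631377 ± 1.960·0.056433 = 0.631377 ± 0.110609 = [0.520768, 0.741986]
ρ-limits: (tanh 0.520768, tanh 0.741986) = (0.478, 0.630)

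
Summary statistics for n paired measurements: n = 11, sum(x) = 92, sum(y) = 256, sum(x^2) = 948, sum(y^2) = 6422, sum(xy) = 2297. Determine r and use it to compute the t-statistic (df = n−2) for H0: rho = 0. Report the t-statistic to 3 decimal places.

1.933

S_xy = nΣxy − ΣxΣy = 11·2297 − 92·256 = 25267 − 23552 = 1715
S_xx = nΣx² − (Σx)² = 11·948 − 92² = 10428 − 8464 = 1964
S_yy = nΣy² − (Σy)² = 11·6422 − 256² = 70642 − 65536 = 5106
r = S_xy / √(S_xx·S_yy) = 1715 / √(1964·5106) = 1715 / √10028184 = 1715 / 3166.7308 = 0.5416
t = r·√(n−2)/√(1−r²) = 0.5416·√9 / √(1−0.293331) = 1.624800 / 0.840636 = 1.933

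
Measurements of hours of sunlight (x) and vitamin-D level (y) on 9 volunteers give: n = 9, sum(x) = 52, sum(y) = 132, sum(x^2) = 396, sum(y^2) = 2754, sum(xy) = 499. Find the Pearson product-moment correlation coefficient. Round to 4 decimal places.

-0.9431

Numerator: nΣxy − (Σx)(Σy) = 9·499 − (52)(132) = -2373
Denominator: √[(nΣx²−(Σx)²)(nΣy²−(Σy)²)]
  nΣx²−(Σx)² = 9·396 − 2704 = 860;  nΣy²−(Σy)² = 9·2754 − 17424 = 7362
  √(860·7362) = √6331320 = 2516.2114
r = -2373 / 2516.2114 = -0.9431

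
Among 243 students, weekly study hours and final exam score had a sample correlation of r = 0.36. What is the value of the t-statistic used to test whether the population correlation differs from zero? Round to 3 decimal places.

5.990

1 − r² = 1 − 0.1296 = 0.8704;  √(1−r²) = 0.932952
√(n−2) = √241 = 15.524175
t = r·√(n−2)/√(1−r²) = 0.36 · 15.524175 / 0.932952 = 5.990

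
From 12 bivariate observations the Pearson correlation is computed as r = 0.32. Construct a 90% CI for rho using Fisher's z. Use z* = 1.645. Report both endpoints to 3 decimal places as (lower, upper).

(-0.213, 0.706)

z_r = atanh(0.32) = 0.331647;  SE = 1/√(n−3) = 1/√9 = 0.333333
z-limits: 0.331647 ± 1.645·0.333333 = 0.331647 ± 0.548333 = [-0.216686, 0.879980]
ρ-limits: (tanh -0.216686, tanh 0.879980) = (-0.213, 0.706)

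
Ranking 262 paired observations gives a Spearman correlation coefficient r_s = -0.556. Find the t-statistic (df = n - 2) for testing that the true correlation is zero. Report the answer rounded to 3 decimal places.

t = r_s·√(n−2) / √(1−r_s²) with r_s = -0.556, n = 262
  = -0.556·√260 / √(1 − 0.309136)
  = -0.556·16.124515 / 0.831182
  = -8.965230 / 0.831182 = -10.786

-10.786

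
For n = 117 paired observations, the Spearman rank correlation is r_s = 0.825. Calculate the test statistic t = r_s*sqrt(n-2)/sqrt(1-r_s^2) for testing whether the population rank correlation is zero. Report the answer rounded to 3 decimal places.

15.655

t = r_s·√(n−2) / √(1−r_s²) with r_s = 0.825, n = 117
  = 0.825·√115 / √(1 − 0.680625)
  = 0.825·10.723805 / 0.565133
  = 8.847139 / 0.565133 = 15.655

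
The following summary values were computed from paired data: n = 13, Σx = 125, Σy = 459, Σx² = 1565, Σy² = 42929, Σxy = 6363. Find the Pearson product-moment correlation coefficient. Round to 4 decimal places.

Numerator: nΣxy − (Σx)(Σy) = 13·6363 − (125)(459) = 25344
Denominator: √[(nΣx²−(Σx)²)(nΣy²−(Σy)²)]
  nΣx²−(Σx)² = 13·1565 − 15625 = 4720;  nΣy²−(Σy)² = 13·42929 − 210681 = 347396
  √(4720·347396) = √1639709120 = 40493.3219
r = 25344 / 40493.3219 = 0.6259

0.6259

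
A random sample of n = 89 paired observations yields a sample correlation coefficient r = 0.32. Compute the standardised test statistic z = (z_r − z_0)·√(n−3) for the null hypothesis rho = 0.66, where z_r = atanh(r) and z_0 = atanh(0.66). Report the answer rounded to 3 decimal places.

-4.277

z_r = atanh(0.32) = 0.331647,  z_0 = atanh(0.66) = 0.792814
SE = 1/√(n−3) = 1/√86 = 0.107833
z = (z_r − z_0)/SE = (0.331647 − 0.792814) / 0.107833 = -0.461167 / 0.107833 = -4.277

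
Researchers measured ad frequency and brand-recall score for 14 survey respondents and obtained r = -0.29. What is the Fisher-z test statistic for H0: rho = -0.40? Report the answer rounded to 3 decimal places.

z_r = atanh(-0.29) = -0.298566,  z_0 = atanh(-0.40) = -0.423649
SE = 1/√(n−3) = 1/√11 = 0.301511
z = (z_r − z_0)/SE = (-0.298566 − (-0.423649)) / 0.301511 = 0.125083 / 0.301511 = 0.415

0.415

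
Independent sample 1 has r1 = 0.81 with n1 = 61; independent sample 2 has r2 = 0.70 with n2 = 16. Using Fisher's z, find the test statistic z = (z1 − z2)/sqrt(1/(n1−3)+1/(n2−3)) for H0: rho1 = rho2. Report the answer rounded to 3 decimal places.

z1 = atanh(0.81) = 1.127029,  z2 = atanh(0.70) = 0.867301
SE = √(1/(n1−3) + 1/(n2−3)) = √(1/58 + 1/13) = √(0.0172414 + 0.0769231) = √0.0941645 = 0.306862
z = (z1 − z2)/SE = (1.127029 − 0.867301) / 0.306862 = 0.259728 / 0.306862 = 0.846

0.846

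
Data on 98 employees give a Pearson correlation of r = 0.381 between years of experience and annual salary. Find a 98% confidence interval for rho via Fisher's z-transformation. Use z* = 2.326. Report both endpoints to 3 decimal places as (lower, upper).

(0.161, 0.565)

Fisher z: z_r = atanh(r) = ½·ln((1+0.381)/(1−0.381)) = 0.401229
SE(z) = 1/√(n−3) = 1/√95 = 0.102598
98% ⇒ z* = 2.326; margin = 2.326·0.102598 = 0.238643
CI on z-scale: (0.162586, 0.639872)
Back-transform: tanh(0.162586) = 0.161168, tanh(0.639872) = 0.564812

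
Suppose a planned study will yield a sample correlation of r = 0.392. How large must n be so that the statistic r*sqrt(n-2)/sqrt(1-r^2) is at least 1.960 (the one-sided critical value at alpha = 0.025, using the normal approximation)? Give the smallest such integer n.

24

Need r·√(n−2)/√(1−r²) ≥ 1.960
√(n−2) ≥ 1.960·√(1−0.153664) / 0.392 = 1.960·0.919965 / 0.392 = 4.5998
n−2 ≥ 21.1582  ⇒  n ≥ 23.1582
Smallest integer n = 24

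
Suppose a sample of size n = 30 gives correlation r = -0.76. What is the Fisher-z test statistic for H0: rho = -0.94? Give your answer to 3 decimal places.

3.855

Fisher z: atanh(-0.76) = -0.996215, atanh(-0.94) = -1.738049
z = (z_r − z_0)·√(n−3) = (-0.996215 − (-1.738049))·√27 = 0.741834 · 5.196152 = 3.855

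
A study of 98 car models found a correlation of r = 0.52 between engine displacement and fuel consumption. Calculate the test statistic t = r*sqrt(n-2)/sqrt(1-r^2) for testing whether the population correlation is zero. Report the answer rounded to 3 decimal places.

5.965

1 − r² = 1 − 0.2704 = 0.7296;  √(1−r²) = 0.854166
√(n−2) = √96 = 9.797959
t = r·√(n−2)/√(1−r²) = 0.52 · 9.797959 / 0.854166 = 5.965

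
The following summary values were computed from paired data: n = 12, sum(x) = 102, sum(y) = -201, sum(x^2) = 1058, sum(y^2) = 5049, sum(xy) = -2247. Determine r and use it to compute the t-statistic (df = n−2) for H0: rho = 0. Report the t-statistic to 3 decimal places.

S_xy = nΣxy − ΣxΣy = 12·(-2247) − 102·(-201) = -26964 − (-20502) = -6462
S_xx = nΣx² − (Σx)² = 12·1058 − 102² = 12696 − 10404 = 2292
S_yy = nΣy² − (Σy)² = 12·5049 − (-201)² = 60588 − 40401 = 20187
r = S_xy / √(S_xx·S_yy) = -6462 / √(2292·20187) = -6462 / √46268604 = -6462 / 6802.1029 = -0.9500
t = r·√(n−2)/√(1−r²) = -0.9500·√10 / √(1−0.902500) = -3.004164 / 0.312250 = -9.621

-9.621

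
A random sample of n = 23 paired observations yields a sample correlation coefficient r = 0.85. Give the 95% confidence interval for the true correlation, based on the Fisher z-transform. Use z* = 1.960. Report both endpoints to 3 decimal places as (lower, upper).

(0.674, 0.935)

Fisher z: z_r = atanh(r) = ½·ln((1+0.85)/(1−0.85)) = 1.256153
SE(z) = 1/√(n−3) = 1/√20 = 0.223607
95% ⇒ z* = 1.960; margin = 1.960·0.223607 = 0.438270
CI on z-scale: (0.817883, 1.694423)
Back-transform: tanh(0.817883) = 0.673916, tanh(1.694423) = 0.934708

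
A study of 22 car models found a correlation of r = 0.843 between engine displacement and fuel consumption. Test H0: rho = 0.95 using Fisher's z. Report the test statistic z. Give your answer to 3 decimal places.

-2.617

Fisher z: atanh(0.843) = 1.231452, atanh(0.95) = 1.831781
z = (z_r − z_0)·√(n−3) = (1.231452 − 1.831781)·√19 = -0.600329 · 4.358899 = -2.617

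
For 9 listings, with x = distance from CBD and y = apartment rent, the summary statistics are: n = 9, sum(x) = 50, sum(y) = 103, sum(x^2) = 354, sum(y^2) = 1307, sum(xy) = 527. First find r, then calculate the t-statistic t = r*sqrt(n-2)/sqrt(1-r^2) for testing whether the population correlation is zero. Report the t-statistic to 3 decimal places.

-1.361

S_xy = nΣxy − ΣxΣy = 9·527 − 50·103 = 4743 − 5150 = -407
S_xx = nΣx² − (Σx)² = 9·354 − 50² = 3186 − 2500 = 686
S_yy = nΣy² − (Σy)² = 9·1307 − 103² = 11763 − 10609 = 1154
r = S_xy / √(S_xx·S_yy) = -407 / √(686·1154) = -407 / √791644 = -407 / 889.7438 = -0.4574
t = r·√(n−2)/√(1−r²) = -0.4574·√7 / √(1−0.209215) = -1.210167 / 0.889261 = -1.361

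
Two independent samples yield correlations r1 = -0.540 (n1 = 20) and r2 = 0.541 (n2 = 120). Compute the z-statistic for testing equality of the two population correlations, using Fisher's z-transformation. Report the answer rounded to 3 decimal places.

z1 = atanh(-0.540) = -0.604156,  z2 = atanh(0.541) = 0.605568
SE = √(1/(n1−3) + 1/(n2−3)) = √(1/17 + 1/117) = √(0.0588235 + 0.0085470) = √0.0673705 = 0.259558
z = (z1 − z2)/SE = (-0.604156 − 0.605568) / 0.259558 = -1.209724 / 0.259558 = -4.661

-4.661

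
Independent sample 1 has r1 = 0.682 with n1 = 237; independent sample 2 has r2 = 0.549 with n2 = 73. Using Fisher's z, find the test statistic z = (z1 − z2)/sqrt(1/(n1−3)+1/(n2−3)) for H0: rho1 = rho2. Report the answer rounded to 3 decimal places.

Fisher z-transforms: z1 = atanh(0.682) = 0.832844, z2 = atanh(0.549) = 0.616949; difference d = 0.215895
Var(d) = 1/234 + 1/70 = 0.0042735 + 0.0142857 = 0.0185592
z = d/√Var(d) = 0.215895 / √0.0185592 = 0.215895 / 0.136232 = 1.585

1.585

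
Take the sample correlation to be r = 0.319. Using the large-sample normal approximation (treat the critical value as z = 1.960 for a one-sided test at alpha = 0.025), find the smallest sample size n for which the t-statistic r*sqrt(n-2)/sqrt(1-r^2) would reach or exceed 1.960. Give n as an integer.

Need r·√(n−2)/√(1−r²) ≥ 1.960
√(n−2) ≥ 1.960·√(1−0.101761) / 0.319 = 1.960·0.947755 / 0.319 = 5.8232
n−2 ≥ 33.9097  ⇒  n ≥ 35.9097
Smallest integer n = 36

36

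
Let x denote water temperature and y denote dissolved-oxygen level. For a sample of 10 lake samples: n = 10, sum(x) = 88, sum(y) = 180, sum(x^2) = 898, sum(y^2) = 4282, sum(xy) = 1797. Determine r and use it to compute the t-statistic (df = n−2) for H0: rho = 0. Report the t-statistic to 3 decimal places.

2.086

S_xy = nΣxy − ΣxΣy = 10·1797 − 88·180 = 17970 − 15840 = 2130
S_xx = nΣx² − (Σx)² = 10·898 − 88² = 8980 − 7744 = 1236
S_yy = nΣy² − (Σy)² = 10·4282 − 180² = 42820 − 32400 = 10420
r = S_xy / √(S_xx·S_yy) = 2130 / √(1236·10420) = 2130 / √12879120 = 2130 / 3588.7491 = 0.5935
t = r·√(n−2)/√(1−r²) = 0.5935·√8 / √(1−0.352242) = 1.678671 / 0.804834 = 2.086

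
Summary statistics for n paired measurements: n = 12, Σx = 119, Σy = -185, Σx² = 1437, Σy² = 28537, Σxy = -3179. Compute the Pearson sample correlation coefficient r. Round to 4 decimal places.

Numerator: nΣxy − (Σx)(Σy) = 12·(-3179) − (119)(-185) = -16133
Denominator: √[(nΣx²−(Σx)²)(nΣy²−(Σy)²)]
  nΣx²−(Σx)² = 12·1437 − 14161 = 3083;  nΣy²−(Σy)² = 12·28537 − 34225 = 308219
  √(3083·308219) = √950239177 = 30825.9497
r = -16133 / 30825.9497 = -0.5234

-0.5234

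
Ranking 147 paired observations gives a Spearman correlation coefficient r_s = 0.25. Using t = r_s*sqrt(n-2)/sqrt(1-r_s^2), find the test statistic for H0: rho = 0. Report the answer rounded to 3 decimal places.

3.109

1 − r_s² = 1 − 0.0625 = 0.9375;  √(1−r_s²) = 0.968246
√(n−2) = √145 = 12.041595
t = r_s·√(n−2)/√(1−r_s²) = 0.25 · 12.041595 / 0.968246 = 3.109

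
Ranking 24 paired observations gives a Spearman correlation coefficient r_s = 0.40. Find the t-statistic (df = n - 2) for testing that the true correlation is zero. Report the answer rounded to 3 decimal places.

t = r_s·√(n−2) / √(1−r_s²) with r_s = 0.40, n = 24
  = 0.40·√22 / √(1 − 0.1600)
  = 0.40·4.690416 / 0.916515
  = 1.876166 / 0.916515 = 2.047

2.047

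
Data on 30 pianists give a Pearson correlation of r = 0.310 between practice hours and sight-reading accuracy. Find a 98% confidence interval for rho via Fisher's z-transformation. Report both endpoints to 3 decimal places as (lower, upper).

Fisher z: z_r = atanh(r) = ½·ln((1+0.310)/(1−0.310)) = 0.320545
SE(z) = 1/√(n−3) = 1/√27 = 0.192450
98% ⇒ z* = 2.326; margin = 2.326·0.192450 = 0.447639
CI on z-scale: (-0.127094, 0.768184)
Back-transform: tanh(-0.127094) = -0.126414, tanh(0.768184) = 0.645872

(-0.126, 0.646)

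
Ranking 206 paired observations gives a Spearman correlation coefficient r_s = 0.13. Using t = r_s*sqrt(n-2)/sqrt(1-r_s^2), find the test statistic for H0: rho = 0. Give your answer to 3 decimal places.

1.873

t = r_s·√(n−2) / √(1−r_s²) with r_s = 0.13, n = 206
  = 0.13·√204 / √(1 − 0.0169)
  = 0.13·14.282857 / 0.991514
  = 1.856771 / 0.991514 = 1.873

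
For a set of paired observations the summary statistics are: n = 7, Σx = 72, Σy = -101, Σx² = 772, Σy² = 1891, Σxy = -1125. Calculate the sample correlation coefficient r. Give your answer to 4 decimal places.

Numerator: nΣxy − (Σx)(Σy) = 7·(-1125) − (72)(-101) = -603
Denominator: √[(nΣx²−(Σx)²)(nΣy²−(Σy)²)]
  nΣx²−(Σx)² = 7·772 − 5184 = 220;  nΣy²−(Σy)² = 7·1891 − 10201 = 3036
  √(220·3036) = √667920 = 817.2637
r = -603 / 817.2637 = -0.7378

-0.7378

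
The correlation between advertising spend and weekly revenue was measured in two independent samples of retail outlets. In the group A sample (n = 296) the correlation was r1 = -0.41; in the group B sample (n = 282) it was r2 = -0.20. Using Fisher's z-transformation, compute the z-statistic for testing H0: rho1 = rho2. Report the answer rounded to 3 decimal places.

z1 = atanh(-0.41) = -0.435611,  z2 = atanh(-0.20) = -0.202733
SE = √(1/(n1−3) + 1/(n2−3)) = √(1/293 + 1/279) = √(0.0034130 + 0.0035842) = √0.0069972 = 0.083649
z = (z1 − z2)/SE = (-0.435611 − (-0.202733)) / 0.083649 = -0.232878 / 0.083649 = -2.784

-2.784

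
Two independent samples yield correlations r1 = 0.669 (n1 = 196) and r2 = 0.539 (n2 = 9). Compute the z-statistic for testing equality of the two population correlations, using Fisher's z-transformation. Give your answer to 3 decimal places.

z1 = atanh(0.669) = 0.808931,  z2 = atanh(0.539) = 0.602745
SE = √(1/(n1−3) + 1/(n2−3)) = √(1/193 + 1/6) = √(0.0051813 + 0.1666667) = √0.1718480 = 0.414546
z = (z1 − z2)/SE = (0.808931 − 0.602745) / 0.414546 = 0.206186 / 0.414546 = 0.497

0.497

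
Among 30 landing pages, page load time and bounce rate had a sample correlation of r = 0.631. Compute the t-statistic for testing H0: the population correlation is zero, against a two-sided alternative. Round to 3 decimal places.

4.304

t = r·√(n−2) / √(1−r²) with r = 0.631, n = 30
  = 0.631·√28 / √(1 − 0.398161)
  = 0.631·5.291503 / 0.775783
  = 3.338938 / 0.775783 = 4.304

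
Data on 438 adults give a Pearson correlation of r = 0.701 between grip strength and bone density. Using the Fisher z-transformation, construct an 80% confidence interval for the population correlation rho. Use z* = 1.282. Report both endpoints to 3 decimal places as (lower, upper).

(0.668, 0.731)

z_r = atanh(0.701) = 0.869264;  SE = 1/√(n−3) = 1/√435 = 0.047946
z-limits: 0.869264 ± 1.282·0.047946 = 0.869264 ± 0.061467 = [0.807797, 0.930731]
ρ-limits: (tanh 0.807797, tanh 0.930731) = (0.668, 0.731)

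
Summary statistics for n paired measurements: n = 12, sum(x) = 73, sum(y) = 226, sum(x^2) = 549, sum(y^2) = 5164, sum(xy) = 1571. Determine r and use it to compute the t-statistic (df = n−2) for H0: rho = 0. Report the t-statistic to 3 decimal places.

2.604

S_xy = nΣxy − ΣxΣy = 12·1571 − 73·226 = 18852 − 16498 = 2354
S_xx = nΣx² − (Σx)² = 12·549 − 73² = 6588 − 5329 = 1259
S_yy = nΣy² − (Σy)² = 12·5164 − 226² = 61968 − 51076 = 10892
r = S_xy / √(S_xx·S_yy) = 2354 / √(1259·10892) = 2354 / √13713028 = 2354 / 3703.1106 = 0.6357
t = r·√(n−2)/√(1−r²) = 0.6357·√10 / √(1−0.404114) = 2.010260 / 0.771937 = 2.604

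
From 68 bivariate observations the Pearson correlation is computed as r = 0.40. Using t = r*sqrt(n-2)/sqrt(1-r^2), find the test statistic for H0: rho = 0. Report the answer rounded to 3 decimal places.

3.546

1 − r² = 1 − 0.1600 = 0.8400;  √(1−r²) = 0.916515
√(n−2) = √66 = 8.124038
t = r·√(n−2)/√(1−r²) = 0.40 · 8.124038 / 0.916515 = 3.546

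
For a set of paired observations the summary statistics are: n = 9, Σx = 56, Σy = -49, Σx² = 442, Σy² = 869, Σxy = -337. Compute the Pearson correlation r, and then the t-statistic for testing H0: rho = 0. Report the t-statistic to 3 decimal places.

Numerator: nΣxy − (Σx)(Σy) = 9·(-337) − (56)(-49) = -289
Denominator: √[(nΣx²−(Σx)²)(nΣy²−(Σy)²)]
  nΣx²−(Σx)² = 9·442 − 3136 = 842;  nΣy²−(Σy)² = 9·869 − 2401 = 5420
  √(842·5420) = √4563640 = 2136.2678
r = -289 / 2136.2678 = -0.1353
t = r·√(n−2)/√(1−r²) = -0.1353·√7 / √(1−0.018306) = -0.357970 / 0.990805 = -0.361

-0.361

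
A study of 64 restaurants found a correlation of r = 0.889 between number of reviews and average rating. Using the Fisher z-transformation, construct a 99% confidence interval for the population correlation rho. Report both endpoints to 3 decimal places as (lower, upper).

(0.796, 0.941)

z_r = atanh(0.889) = 1.417136;  SE = 1/√(n−3) = 1/√61 = 0.128037
z-limits: 1.417136 ± 2.576·0.128037 = 1.417136 ± 0.329823 = [1.087313, 1.746959]
ρ-limits: (tanh 1.087313, tanh 1.746959) = (0.796, 0.941)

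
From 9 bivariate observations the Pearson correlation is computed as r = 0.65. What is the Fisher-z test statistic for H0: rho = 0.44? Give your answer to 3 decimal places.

Fisher z: atanh(0.65) = 0.775299, atanh(0.44) = 0.472231
z = (z_r − z_0)·√(n−3) = (0.775299 − 0.472231)·√6 = 0.303068 · 2.449490 = 0.742

0.742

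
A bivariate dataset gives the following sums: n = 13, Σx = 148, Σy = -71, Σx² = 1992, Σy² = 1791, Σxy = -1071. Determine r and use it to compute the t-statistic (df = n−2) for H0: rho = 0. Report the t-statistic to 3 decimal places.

-1.448

Numerator: nΣxy − (Σx)(Σy) = 13·(-1071) − (148)(-71) = -3415
Denominator: √[(nΣx²−(Σx)²)(nΣy²−(Σy)²)]
  nΣx²−(Σx)² = 13·1992 − 21904 = 3992;  nΣy²−(Σy)² = 13·1791 − 5041 = 18242
  √(3992·18242) = √72822064 = 8533.5845
r = -3415 / 8533.5845 = -0.4002
t = r·√(n−2)/√(1−r²) = -0.4002·√11 / √(1−0.160160) = -1.327313 / 0.916428 = -1.448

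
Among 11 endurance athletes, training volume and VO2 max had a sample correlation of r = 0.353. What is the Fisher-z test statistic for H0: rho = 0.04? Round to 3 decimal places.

Fisher z: atanh(0.353) = 0.368867, atanh(0.04) = 0.040021
z = (z_r − z_0)·√(n−3) = (0.368867 − 0.040021)·√8 = 0.328846 · 2.828427 = 0.930

0.930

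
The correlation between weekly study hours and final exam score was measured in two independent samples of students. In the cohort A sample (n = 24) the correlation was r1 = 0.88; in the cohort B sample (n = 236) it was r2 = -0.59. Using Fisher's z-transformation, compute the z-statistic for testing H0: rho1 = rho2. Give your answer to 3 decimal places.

9.013

z1 = atanh(0.88) = 1.375768,  z2 = atanh(-0.59) = -0.677666
SE = √(1/(n1−3) + 1/(n2−3)) = √(1/21 + 1/233) = √(0.0476190 + 0.0042918) = √0.0519108 = 0.227839
z = (z1 − z2)/SE = (1.375768 − (-0.677666)) / 0.227839 = 2.053434 / 0.227839 = 9.013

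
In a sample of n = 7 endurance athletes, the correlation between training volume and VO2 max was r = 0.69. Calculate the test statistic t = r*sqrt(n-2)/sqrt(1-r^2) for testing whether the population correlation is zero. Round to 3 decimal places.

2.132

1 − r² = 1 − 0.4761 = 0.5239;  √(1−r²) = 0.723809
√(n−2) = √5 = 2.236068
t = r·√(n−2)/√(1−r²) = 0.69 · 2.236068 / 0.723809 = 2.132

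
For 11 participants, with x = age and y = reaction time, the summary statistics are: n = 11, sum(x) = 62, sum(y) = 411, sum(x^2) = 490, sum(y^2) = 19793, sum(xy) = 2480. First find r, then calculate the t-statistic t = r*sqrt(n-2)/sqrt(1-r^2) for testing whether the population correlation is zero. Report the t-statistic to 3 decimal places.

S_xy = nΣxy − ΣxΣy = 11·2480 − 62·411 = 27280 − 25482 = 1798
S_xx = nΣx² − (Σx)² = 11·490 − 62² = 5390 − 3844 = 1546
S_yy = nΣy² − (Σy)² = 11·19793 − 411² = 217723 − 168921 = 48802
r = S_xy / √(S_xx·S_yy) = 1798 / √(1546·48802) = 1798 / √75447892 = 1798 / 8686.0746 = 0.2070
t = r·√(n−2)/√(1−r²) = 0.2070·√9 / √(1−0.042849) = 0.621000 / 0.978341 = 0.635

0.635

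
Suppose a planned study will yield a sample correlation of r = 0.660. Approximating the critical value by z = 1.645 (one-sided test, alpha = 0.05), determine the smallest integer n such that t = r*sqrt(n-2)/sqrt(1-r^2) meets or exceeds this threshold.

6

r√(n−2)/√(1−r²) ≥ 1.645  ⇔  n−2 ≥ (1.645)²·(1−r²)/r²
(1−r²)/r² = (1−0.435600)/0.435600 = 1.2957
n ≥ 2 + 2.706025·1.2957 = 2 + 3.5062 = 5.5062
⌈5.5062⌉ = 6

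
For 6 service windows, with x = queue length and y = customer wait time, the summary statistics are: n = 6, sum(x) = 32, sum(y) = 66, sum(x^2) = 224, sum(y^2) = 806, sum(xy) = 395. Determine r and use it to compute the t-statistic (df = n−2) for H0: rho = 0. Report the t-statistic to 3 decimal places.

1.749

Numerator: nΣxy − (Σx)(Σy) = 6·395 − (32)(66) = 258
Denominator: √[(nΣx²−(Σx)²)(nΣy²−(Σy)²)]
  nΣx²−(Σx)² = 6·224 − 1024 = 320;  nΣy²−(Σy)² = 6·806 − 4356 = 480
  √(320·480) = √153600 = 391.9184
r = 258 / 391.9184 = 0.6583
t = r·√(n−2)/√(1−r²) = 0.6583·√4 / √(1−0.433359) = 1.316600 / 0.752756 = 1.749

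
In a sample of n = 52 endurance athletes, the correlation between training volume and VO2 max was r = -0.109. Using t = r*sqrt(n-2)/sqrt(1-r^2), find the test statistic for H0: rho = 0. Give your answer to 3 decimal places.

t = r·√(n−2) / √(1−r²) with r = -0.109, n = 52
  = -0.109·√50 / √(1 − 0.011881)
  = -0.109·7.071068 / 0.994042
  = -0.770746 / 0.994042 = -0.775

-0.775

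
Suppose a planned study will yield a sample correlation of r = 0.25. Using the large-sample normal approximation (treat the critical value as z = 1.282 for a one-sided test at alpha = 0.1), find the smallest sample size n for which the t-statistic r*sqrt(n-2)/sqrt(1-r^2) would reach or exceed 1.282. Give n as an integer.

r√(n−2)/√(1−r²) ≥ 1.282  ⇔  n−2 ≥ (1.282)²·(1−r²)/r²
(1−r²)/r² = (1−0.0625)/0.0625 = 15.0000
n ≥ 2 + 1.643524·15.0000 = 2 + 24.6529 = 26.6529
⌈26.6529⌉ = 27

27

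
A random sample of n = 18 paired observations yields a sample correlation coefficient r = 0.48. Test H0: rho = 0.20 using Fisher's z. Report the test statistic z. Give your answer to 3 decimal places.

Fisher z: atanh(0.48) = 0.522984, atanh(0.20) = 0.202733
z = (z_r − z_0)·√(n−3) = (0.522984 − 0.202733)·√15 = 0.320251 · 3.872983 = 1.240

1.240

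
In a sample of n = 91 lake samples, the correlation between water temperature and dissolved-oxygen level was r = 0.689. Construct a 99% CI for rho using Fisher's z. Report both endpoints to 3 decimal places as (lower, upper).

(0.516, 0.808)

z_r = atanh(0.689) = 0.846050;  SE = 1/√(n−3) = 1/√88 = 0.106600
z-limits: 0.846050 ± 2.576·0.106600 = 0.846050 ± 0.274602 = [0.571448, 1.120652]
ρ-limits: (tanh 0.571448, tanh 1.120652) = (0.516, 0.808)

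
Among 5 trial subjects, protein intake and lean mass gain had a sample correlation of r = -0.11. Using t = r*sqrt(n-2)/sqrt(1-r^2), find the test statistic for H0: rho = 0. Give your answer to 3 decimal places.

1 − r² = 1 − 0.0121 = 0.9879;  √(1−r²) = 0.993932
√(n−2) = √3 = 1.732051
t = r·√(n−2)/√(1−r²) = -0.11 · 1.732051 / 0.993932 = -0.192

-0.192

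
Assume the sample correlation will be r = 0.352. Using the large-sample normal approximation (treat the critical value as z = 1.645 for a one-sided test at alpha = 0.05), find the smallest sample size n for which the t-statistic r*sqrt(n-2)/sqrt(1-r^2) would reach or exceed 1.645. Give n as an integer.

22

r√(n−2)/√(1−r²) ≥ 1.645  ⇔  n−2 ≥ (1.645)²·(1−r²)/r²
(1−r²)/r² = (1−0.123904)/0.123904 = 7.0708
n ≥ 2 + 2.706025·7.0708 = 2 + 19.1338 = 21.1338
⌈21.1338⌉ = 22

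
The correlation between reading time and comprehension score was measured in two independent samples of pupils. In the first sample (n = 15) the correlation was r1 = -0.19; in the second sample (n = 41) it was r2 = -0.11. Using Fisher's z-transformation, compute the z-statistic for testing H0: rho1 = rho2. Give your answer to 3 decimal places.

z1 = atanh(-0.19) = -0.192337,  z2 = atanh(-0.11) = -0.110447
SE = √(1/(n1−3) + 1/(n2−3)) = √(1/12 + 1/38) = √(0.0833333 + 0.0263158) = √0.1096491 = 0.331133
z = (z1 − z2)/SE = (-0.192337 − (-0.110447)) / 0.331133 = -0.081890 / 0.331133 = -0.247

-0.247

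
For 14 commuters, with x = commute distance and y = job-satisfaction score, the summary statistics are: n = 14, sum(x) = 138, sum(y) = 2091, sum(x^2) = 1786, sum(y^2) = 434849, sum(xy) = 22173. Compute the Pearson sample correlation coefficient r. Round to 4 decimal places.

S_xy = nΣxy − ΣxΣy = 14·22173 − 138·2091 = 310422 − 288558 = 21864
S_xx = nΣx² − (Σx)² = 14·1786 − 138² = 25004 − 19044 = 5960
S_yy = nΣy² − (Σy)² = 14·434849 − 2091² = 6087886 − 4372281 = 1715605
r = S_xy / √(S_xx·S_yy) = 21864 / √(5960·1715605) = 21864 / √10225005800 = 21864 / 101118.7708 = 0.2162

0.2162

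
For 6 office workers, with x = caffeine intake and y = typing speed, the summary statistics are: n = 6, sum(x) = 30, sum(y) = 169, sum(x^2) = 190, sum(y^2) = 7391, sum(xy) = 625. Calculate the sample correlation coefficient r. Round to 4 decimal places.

-0.6782

S_xy = nΣxy − ΣxΣy = 6·625 − 30·169 = 3750 − 5070 = -1320
S_xx = nΣx² − (Σx)² = 6·190 − 30² = 1140 − 900 = 240
S_yy = nΣy² − (Σy)² = 6·7391 − 169² = 44346 − 28561 = 15785
r = S_xy / √(S_xx·S_yy) = -1320 / √(240·15785) = -1320 / √3788400 = -1320 / 1946.3813 = -0.6782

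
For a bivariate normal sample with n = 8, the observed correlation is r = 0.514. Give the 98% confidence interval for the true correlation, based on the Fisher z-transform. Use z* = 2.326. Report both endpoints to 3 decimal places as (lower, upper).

(-0.440, 0.923)

Fisher z: z_r = atanh(r) = ½·ln((1+0.514)/(1−0.514)) = 0.568151
SE(z) = 1/√(n−3) = 1/√5 = 0.447214
98% ⇒ z* = 2.326; margin = 2.326·0.447214 = 1.040220
CI on z-scale: (-0.472069, 1.608371)
Back-transform: tanh(-0.472069) = -0.439870, tanh(1.608371) = 0.922919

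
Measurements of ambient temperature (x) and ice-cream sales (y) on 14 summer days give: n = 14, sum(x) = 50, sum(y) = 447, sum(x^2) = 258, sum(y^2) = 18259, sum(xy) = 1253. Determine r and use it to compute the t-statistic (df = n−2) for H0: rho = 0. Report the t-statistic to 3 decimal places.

S_xy = nΣxy − ΣxΣy = 14·1253 − 50·447 = 17542 − 22350 = -4808
S_xx = nΣx² − (Σx)² = 14·258 − 50² = 3612 − 2500 = 1112
S_yy = nΣy² − (Σy)² = 14·18259 − 447² = 255626 − 199809 = 55817
r = S_xy / √(S_xx·S_yy) = -4808 / √(1112·55817) = -4808 / √62068504 = -4808 / 7878.3567 = -0.6103
t = r·√(n−2)/√(1−r²) = -0.6103·√12 / √(1−0.372466) = -2.114141 / 0.792170 = -2.669

-2.669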